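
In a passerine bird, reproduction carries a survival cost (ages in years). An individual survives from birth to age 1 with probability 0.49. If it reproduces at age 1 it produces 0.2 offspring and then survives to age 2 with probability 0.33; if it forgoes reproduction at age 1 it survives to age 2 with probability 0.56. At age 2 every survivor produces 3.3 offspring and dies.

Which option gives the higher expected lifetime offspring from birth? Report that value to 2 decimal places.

0.91

breed at age 1: R₀ = 0.49 × (0.2 + 0.33 × 3.3) = 0.49 × 1.2890 = 0.6316
delay to age 2: R₀ = 0.49 × (0.56 × 3.3) = 0.49 × 1.8480 = 0.9055
Higher: delay to age 2 (0.9055).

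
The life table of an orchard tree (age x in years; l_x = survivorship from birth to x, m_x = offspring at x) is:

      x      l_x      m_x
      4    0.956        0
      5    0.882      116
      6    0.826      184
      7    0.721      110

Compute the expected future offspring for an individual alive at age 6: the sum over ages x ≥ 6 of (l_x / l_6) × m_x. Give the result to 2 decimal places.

280.02

l_6 = 0.826. Conditional survival from age 6 to x is l_x / l_6.
  x=6: (0.826/0.826) × 184 = 184.0000
  x=7: (0.721/0.826) × 110 = 96.0169
Sum = 184.0000 + 96.0169 = 280.0169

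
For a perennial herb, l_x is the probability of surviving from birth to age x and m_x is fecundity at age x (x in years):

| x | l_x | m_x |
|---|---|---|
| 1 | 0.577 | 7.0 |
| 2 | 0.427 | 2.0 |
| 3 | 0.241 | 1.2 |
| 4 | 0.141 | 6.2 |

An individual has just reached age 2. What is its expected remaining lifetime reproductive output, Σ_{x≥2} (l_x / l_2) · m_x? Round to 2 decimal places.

l_2 = 0.427. Conditional survival from age 2 to x is l_x / l_2.
  x=2: (0.427/0.427) × 2.0 = 2.0000
  x=3: (0.241/0.427) × 1.2 = 0.6773
  x=4: (0.141/0.427) × 6.2 = 2.0473
Sum = 2.0000 + 0.6773 + 2.0473 = 4.7246

4.72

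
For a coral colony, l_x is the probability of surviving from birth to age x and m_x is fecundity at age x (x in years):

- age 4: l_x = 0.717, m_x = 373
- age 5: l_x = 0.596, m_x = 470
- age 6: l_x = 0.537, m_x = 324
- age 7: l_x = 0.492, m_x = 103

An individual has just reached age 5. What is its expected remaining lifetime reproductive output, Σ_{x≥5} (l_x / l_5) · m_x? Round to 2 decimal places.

l_5 = 0.596. Conditional survival from age 5 to x is l_x / l_5.
  x=5: (0.596/0.596) × 470 = 470.0000
  x=6: (0.537/0.596) × 324 = 291.9262
  x=7: (0.492/0.596) × 103 = 85.0268
Sum = 470.0000 + 291.9262 + 85.0268 = 846.9530

846.95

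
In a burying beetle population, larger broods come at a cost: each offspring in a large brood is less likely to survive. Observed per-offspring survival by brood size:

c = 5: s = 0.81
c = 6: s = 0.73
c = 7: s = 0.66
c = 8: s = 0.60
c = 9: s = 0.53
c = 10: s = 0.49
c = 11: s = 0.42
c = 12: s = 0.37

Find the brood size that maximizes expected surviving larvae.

Expected surviving larvae = c × s(c):
  c=5: 5 × 0.81 = 4.050
  c=6: 6 × 0.73 = 4.380
  c=7: 7 × 0.66 = 4.620
  c=8: 8 × 0.60 = 4.800
  c=9: 9 × 0.53 = 4.770
  c=10: 10 × 0.49 = 4.900
  c=11: 11 × 0.42 = 4.620
  c=12: 12 × 0.37 = 4.440
Maximum at c = 10 (4.900 surviving larvae).

10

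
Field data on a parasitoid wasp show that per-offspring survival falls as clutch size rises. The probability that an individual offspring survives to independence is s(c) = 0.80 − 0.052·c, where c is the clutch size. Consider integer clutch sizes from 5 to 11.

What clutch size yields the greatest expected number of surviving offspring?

8

Expected surviving offspring = c × s(c):
  c=5: 5 × 0.540 = 2.700
  c=6: 6 × 0.488 = 2.928
  c=7: 7 × 0.436 = 3.052
  c=8: 8 × 0.384 = 3.072
  c=9: 9 × 0.332 = 2.988
  c=10: 10 × 0.280 = 2.800
  c=11: 11 × 0.228 = 2.508
Maximum at c = 8 (3.072 surviving offspring).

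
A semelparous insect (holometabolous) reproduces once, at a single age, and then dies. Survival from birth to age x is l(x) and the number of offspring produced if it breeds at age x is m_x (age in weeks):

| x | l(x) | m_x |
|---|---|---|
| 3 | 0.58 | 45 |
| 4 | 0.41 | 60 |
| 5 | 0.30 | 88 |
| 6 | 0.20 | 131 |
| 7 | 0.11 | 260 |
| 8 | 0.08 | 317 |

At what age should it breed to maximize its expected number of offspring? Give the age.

Expected offspring if breeding at age x = l(x) × m_x:
  age 3: 0.58 × 45 = 26.100
  age 4: 0.41 × 60 = 24.600
  age 5: 0.30 × 88 = 26.400
  age 6: 0.20 × 131 = 26.200
  age 7: 0.11 × 260 = 28.600
  age 8: 0.08 × 317 = 25.360
Maximum at age 7 (28.600).

7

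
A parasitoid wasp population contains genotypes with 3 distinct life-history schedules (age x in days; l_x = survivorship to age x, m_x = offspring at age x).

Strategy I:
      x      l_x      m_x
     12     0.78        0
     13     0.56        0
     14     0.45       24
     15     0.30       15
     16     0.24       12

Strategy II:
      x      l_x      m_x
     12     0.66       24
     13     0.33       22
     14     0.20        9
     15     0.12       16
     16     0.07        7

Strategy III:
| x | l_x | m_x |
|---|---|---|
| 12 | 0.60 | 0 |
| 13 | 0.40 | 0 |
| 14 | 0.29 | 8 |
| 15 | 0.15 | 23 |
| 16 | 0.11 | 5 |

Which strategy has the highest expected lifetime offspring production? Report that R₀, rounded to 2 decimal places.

27.31

Strategy I: R₀ = 0.78×0 + 0.56×0 + 0.45×24 + 0.30×15 + 0.24×12 = 18.1800
Strategy II: R₀ = 0.66×24 + 0.33×22 + 0.20×9 + 0.12×16 + 0.07×7 = 27.3100
Strategy III: R₀ = 0.60×0 + 0.40×0 + 0.29×8 + 0.15×23 + 0.11×5 = 6.3200
Highest R₀: strategy II with 27.3100.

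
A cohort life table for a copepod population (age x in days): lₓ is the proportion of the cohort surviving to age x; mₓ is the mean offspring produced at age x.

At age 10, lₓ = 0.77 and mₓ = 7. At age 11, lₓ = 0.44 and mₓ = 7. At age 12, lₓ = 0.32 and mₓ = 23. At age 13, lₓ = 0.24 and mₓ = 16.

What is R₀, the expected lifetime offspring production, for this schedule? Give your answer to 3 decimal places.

R₀ = Σ lₓ mₓ:
  age 10: 0.77 × 7 = 5.3900
  age 11: 0.44 × 7 = 3.0800
  age 12: 0.32 × 23 = 7.3600
  age 13: 0.24 × 16 = 3.8400
R₀ = 5.3900 + 3.0800 + 7.3600 + 3.8400 = 19.6700

19.670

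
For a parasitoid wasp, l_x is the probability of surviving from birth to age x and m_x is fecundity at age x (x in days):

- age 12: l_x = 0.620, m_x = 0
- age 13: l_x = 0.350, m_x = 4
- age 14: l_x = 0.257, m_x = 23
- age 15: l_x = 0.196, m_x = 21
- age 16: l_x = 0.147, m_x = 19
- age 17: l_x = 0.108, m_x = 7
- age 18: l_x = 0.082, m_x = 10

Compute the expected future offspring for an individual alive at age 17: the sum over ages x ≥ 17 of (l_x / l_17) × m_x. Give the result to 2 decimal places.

l_17 = 0.108. Conditional survival from age 17 to x is l_x / l_17.
  x=17: (0.108/0.108) × 7 = 7.0000
  x=18: (0.082/0.108) × 10 = 7.5926
Sum = 7.0000 + 7.5926 = 14.5926

14.59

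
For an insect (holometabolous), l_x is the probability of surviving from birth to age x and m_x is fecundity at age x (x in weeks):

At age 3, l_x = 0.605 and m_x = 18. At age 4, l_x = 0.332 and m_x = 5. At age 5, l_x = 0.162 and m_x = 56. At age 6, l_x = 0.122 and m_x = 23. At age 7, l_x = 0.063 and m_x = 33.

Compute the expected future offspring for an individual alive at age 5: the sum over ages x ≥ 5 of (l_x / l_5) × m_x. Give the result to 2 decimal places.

l_5 = 0.162. Conditional survival from age 5 to x is l_x / l_5.
  x=5: (0.162/0.162) × 56 = 56.0000
  x=6: (0.122/0.162) × 23 = 17.3210
  x=7: (0.063/0.162) × 33 = 12.8333
Sum = 56.0000 + 17.3210 + 12.8333 = 86.1543

86.15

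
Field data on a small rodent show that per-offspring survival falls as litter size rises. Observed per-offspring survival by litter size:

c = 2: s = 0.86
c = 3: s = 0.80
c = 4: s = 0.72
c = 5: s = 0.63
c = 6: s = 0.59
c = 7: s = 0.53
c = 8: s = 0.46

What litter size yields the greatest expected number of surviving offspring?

7

Expected surviving offspring = c × s(c):
  c=2: 2 × 0.86 = 1.720
  c=3: 3 × 0.80 = 2.400
  c=4: 4 × 0.72 = 2.880
  c=5: 5 × 0.63 = 3.150
  c=6: 6 × 0.59 = 3.540
  c=7: 7 × 0.53 = 3.710
  c=8: 8 × 0.46 = 3.680
Maximum at c = 7 (3.710 surviving offspring).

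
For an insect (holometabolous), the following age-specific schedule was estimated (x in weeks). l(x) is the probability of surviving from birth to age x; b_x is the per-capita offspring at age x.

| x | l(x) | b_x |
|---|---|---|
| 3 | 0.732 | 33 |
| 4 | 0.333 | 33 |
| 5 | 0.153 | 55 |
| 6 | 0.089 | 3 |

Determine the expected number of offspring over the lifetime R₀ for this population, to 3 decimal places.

R₀ = Σ l(x) b_x:
  age 3: 0.732 × 33 = 24.1560
  age 4: 0.333 × 33 = 10.9890
  age 5: 0.153 × 55 = 8.4150
  age 6: 0.089 × 3 = 0.2670
R₀ = 24.1560 + 10.9890 + 8.4150 + 0.2670 = 43.8270

43.827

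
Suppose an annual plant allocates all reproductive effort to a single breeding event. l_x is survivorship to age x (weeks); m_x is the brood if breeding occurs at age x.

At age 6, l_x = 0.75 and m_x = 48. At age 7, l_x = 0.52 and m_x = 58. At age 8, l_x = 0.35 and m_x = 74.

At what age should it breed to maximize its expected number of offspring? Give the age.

Expected offspring if breeding at age x = l_x × m_x:
  age 6: 0.75 × 48 = 36.000
  age 7: 0.52 × 58 = 30.160
  age 8: 0.35 × 74 = 25.900
Maximum at age 6 (36.000).

6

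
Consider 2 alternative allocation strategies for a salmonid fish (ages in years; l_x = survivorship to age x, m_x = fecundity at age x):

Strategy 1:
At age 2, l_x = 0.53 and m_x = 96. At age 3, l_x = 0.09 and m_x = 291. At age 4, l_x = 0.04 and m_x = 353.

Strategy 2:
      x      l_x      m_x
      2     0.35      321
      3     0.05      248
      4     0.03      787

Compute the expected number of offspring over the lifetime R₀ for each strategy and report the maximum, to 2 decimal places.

148.36

Strategy 1: R₀ = 0.53×96 + 0.09×291 + 0.04×353 = 91.1900
Strategy 2: R₀ = 0.35×321 + 0.05×248 + 0.03×787 = 148.3600
Highest R₀: strategy 2 with 148.3600.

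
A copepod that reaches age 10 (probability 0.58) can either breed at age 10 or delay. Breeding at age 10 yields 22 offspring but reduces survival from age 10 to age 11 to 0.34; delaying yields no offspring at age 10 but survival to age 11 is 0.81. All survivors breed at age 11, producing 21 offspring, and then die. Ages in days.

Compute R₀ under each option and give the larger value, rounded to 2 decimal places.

16.90

breed at age 10: R₀ = 0.58 × (22 + 0.34 × 21) = 0.58 × 29.1400 = 16.9012
delay to age 11: R₀ = 0.58 × (0.81 × 21) = 0.58 × 17.0100 = 9.8658
Higher: breed at age 10 (16.9012).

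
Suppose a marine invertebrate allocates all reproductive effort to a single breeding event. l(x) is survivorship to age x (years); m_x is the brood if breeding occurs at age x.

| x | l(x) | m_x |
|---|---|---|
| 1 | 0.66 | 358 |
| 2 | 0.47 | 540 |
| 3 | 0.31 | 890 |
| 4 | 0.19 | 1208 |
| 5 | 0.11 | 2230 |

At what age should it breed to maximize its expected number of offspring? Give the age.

Expected offspring if breeding at age x = l(x) × m_x:
  age 1: 0.66 × 358 = 236.280
  age 2: 0.47 × 540 = 253.800
  age 3: 0.31 × 890 = 275.900
  age 4: 0.19 × 1208 = 229.520
  age 5: 0.11 × 2230 = 245.300
Maximum at age 3 (275.900).

3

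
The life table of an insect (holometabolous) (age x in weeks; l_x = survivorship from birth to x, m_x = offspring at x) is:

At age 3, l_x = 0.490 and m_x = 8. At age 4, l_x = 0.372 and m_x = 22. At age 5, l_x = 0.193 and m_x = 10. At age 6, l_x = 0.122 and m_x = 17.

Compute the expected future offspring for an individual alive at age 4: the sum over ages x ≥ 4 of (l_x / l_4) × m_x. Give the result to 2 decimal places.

32.76

l_4 = 0.372. Conditional survival from age 4 to x is l_x / l_4.
  x=4: (0.372/0.372) × 22 = 22.0000
  x=5: (0.193/0.372) × 10 = 5.1882
  x=6: (0.122/0.372) × 17 = 5.5753
Sum = 22.0000 + 5.1882 + 5.5753 = 32.7634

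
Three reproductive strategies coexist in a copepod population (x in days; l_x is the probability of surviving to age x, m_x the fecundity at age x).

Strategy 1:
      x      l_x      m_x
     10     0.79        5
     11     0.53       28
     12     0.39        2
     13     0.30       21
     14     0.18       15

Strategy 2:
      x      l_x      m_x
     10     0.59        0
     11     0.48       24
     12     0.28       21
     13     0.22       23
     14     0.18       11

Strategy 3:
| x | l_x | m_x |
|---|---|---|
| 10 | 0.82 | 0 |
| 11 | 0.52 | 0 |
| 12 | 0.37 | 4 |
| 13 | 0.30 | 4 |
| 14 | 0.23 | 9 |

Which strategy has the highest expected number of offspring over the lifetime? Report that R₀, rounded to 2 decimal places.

28.57

Strategy 1: R₀ = 0.79×5 + 0.53×28 + 0.39×2 + 0.30×21 + 0.18×15 = 28.5700
Strategy 2: R₀ = 0.59×0 + 0.48×24 + 0.28×21 + 0.22×23 + 0.18×11 = 24.4400
Strategy 3: R₀ = 0.82×0 + 0.52×0 + 0.37×4 + 0.30×4 + 0.23×9 = 4.7500
Highest R₀: strategy 1 with 28.5700.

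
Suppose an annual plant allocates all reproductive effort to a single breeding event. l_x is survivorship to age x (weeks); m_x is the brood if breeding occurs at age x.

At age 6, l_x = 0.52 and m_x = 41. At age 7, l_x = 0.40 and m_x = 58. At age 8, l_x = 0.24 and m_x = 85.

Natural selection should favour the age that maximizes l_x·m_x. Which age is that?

7

Expected offspring if breeding at age x = l_x × m_x:
  age 6: 0.52 × 41 = 21.320
  age 7: 0.40 × 58 = 23.200
  age 8: 0.24 × 85 = 20.400
Maximum at age 7 (23.200).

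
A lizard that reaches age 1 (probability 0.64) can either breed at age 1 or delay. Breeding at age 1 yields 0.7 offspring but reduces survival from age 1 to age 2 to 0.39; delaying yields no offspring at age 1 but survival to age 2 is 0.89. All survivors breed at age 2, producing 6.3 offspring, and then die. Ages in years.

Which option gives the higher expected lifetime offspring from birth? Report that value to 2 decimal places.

3.59

breed at age 1: R₀ = 0.64 × (0.7 + 0.39 × 6.3) = 0.64 × 3.1570 = 2.0205
delay to age 2: R₀ = 0.64 × (0.89 × 6.3) = 0.64 × 5.6070 = 3.5885
Higher: delay to age 2 (3.5885).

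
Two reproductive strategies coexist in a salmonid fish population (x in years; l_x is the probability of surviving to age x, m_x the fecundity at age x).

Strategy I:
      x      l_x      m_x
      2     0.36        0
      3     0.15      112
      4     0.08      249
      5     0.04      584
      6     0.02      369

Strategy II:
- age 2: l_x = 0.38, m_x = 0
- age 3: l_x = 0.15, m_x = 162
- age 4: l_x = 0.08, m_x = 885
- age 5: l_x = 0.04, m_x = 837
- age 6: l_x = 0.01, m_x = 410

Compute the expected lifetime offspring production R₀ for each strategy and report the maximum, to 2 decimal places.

Strategy I: R₀ = 0.36×0 + 0.15×112 + 0.08×249 + 0.04×584 + 0.02×369 = 67.4600
Strategy II: R₀ = 0.38×0 + 0.15×162 + 0.08×885 + 0.04×837 + 0.01×410 = 132.6800
Highest R₀: strategy II with 132.6800.

132.68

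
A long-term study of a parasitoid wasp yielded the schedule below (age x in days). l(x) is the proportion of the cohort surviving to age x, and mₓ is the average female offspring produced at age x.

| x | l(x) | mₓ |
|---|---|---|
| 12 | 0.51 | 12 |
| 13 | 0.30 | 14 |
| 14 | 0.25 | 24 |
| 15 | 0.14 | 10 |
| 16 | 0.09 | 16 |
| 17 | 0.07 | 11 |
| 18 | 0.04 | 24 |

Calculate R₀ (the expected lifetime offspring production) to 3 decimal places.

R₀ = Σ l(x) mₓ:
  age 12: 0.51 × 12 = 6.1200
  age 13: 0.30 × 14 = 4.2000
  age 14: 0.25 × 24 = 6.0000
  age 15: 0.14 × 10 = 1.4000
  age 16: 0.09 × 16 = 1.4400
  age 17: 0.07 × 11 = 0.7700
  age 18: 0.04 × 24 = 0.9600
R₀ = 6.1200 + 4.2000 + 6.0000 + 1.4000 + 1.4400 + 0.7700 + 0.9600 = 20.8900

20.890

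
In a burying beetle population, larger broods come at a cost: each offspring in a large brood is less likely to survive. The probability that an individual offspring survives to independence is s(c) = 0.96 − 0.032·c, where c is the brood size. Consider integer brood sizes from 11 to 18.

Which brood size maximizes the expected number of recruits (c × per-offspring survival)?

Expected recruits = c × s(c):
  c=11: 11 × 0.608 = 6.688
  c=12: 12 × 0.576 = 6.912
  c=13: 13 × 0.544 = 7.072
  c=14: 14 × 0.512 = 7.168
  c=15: 15 × 0.480 = 7.200
  c=16: 16 × 0.448 = 7.168
  c=17: 17 × 0.416 = 7.072
  c=18: 18 × 0.384 = 6.912
Maximum at c = 15 (7.200 recruits).

15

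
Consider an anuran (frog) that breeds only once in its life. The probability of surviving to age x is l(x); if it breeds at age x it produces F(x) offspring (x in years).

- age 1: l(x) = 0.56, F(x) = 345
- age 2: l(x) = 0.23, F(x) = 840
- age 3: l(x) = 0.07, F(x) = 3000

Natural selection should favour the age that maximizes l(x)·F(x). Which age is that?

3

Expected offspring if breeding at age x = l(x) × F(x):
  age 1: 0.56 × 345 = 193.200
  age 2: 0.23 × 840 = 193.200
  age 3: 0.07 × 3000 = 210.000
Maximum at age 3 (210.000).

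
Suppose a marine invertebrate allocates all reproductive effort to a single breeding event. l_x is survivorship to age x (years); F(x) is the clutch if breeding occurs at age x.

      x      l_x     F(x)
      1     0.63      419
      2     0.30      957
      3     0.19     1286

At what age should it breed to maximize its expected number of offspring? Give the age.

2

Expected offspring if breeding at age x = l_x × F(x):
  age 1: 0.63 × 419 = 263.970
  age 2: 0.30 × 957 = 287.100
  age 3: 0.19 × 1286 = 244.340
Maximum at age 2 (287.100).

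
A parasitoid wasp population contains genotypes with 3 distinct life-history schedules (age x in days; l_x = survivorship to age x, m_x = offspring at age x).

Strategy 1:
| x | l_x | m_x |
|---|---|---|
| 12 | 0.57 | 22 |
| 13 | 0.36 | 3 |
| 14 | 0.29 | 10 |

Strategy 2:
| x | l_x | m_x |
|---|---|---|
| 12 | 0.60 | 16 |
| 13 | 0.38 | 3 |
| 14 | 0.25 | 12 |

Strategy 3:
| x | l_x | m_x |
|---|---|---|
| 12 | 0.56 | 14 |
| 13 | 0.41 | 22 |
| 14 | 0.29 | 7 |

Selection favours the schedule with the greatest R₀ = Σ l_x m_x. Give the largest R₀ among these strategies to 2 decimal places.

18.89

Strategy 1: R₀ = 0.57×22 + 0.36×3 + 0.29×10 = 16.5200
Strategy 2: R₀ = 0.60×16 + 0.38×3 + 0.25×12 = 13.7400
Strategy 3: R₀ = 0.56×14 + 0.41×22 + 0.29×7 = 18.8900
Highest R₀: strategy 3 with 18.8900.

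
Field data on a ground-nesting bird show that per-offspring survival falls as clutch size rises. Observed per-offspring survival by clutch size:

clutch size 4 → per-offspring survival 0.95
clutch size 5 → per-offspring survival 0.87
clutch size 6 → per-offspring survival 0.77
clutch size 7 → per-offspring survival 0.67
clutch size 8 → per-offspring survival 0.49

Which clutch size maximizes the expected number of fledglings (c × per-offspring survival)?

Expected fledglings = c × s(c):
  c=4: 4 × 0.95 = 3.800
  c=5: 5 × 0.87 = 4.350
  c=6: 6 × 0.77 = 4.620
  c=7: 7 × 0.67 = 4.690
  c=8: 8 × 0.49 = 3.920
Maximum at c = 7 (4.690 fledglings).

7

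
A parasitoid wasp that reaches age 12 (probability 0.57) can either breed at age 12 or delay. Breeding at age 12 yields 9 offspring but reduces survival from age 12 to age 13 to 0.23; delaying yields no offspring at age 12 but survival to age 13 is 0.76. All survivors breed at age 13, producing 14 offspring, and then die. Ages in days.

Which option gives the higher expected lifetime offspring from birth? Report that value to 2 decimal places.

breed at age 12: R₀ = 0.57 × (9 + 0.23 × 14) = 0.57 × 12.2200 = 6.9654
delay to age 13: R₀ = 0.57 × (0.76 × 14) = 0.57 × 10.6400 = 6.0648
Higher: breed at age 12 (6.9654).

6.97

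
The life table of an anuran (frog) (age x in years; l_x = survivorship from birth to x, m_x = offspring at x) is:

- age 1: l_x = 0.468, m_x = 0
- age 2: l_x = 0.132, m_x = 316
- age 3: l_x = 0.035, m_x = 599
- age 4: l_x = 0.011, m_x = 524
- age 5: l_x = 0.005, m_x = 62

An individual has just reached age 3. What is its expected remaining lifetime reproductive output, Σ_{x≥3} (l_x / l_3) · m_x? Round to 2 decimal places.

772.54

l_3 = 0.035. Conditional survival from age 3 to x is l_x / l_3.
  x=3: (0.035/0.035) × 599 = 599.0000
  x=4: (0.011/0.035) × 524 = 164.6857
  x=5: (0.005/0.035) × 62 = 8.8571
Sum = 599.0000 + 164.6857 + 8.8571 = 772.5429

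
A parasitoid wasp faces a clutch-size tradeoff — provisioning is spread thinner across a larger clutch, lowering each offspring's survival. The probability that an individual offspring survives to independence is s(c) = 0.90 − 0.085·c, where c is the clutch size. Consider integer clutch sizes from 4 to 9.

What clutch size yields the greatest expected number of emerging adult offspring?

5

Expected emerging adult offspring = c × s(c):
  c=4: 4 × 0.560 = 2.240
  c=5: 5 × 0.475 = 2.375
  c=6: 6 × 0.390 = 2.340
  c=7: 7 × 0.305 = 2.135
  c=8: 8 × 0.220 = 1.760
  c=9: 9 × 0.135 = 1.215
Maximum at c = 5 (2.375 emerging adult offspring).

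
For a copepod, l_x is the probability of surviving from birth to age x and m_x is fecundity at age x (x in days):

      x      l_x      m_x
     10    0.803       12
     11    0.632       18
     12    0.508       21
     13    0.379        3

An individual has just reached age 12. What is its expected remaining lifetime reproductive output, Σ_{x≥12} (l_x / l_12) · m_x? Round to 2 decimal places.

l_12 = 0.508. Conditional survival from age 12 to x is l_x / l_12.
  x=12: (0.508/0.508) × 21 = 21.0000
  x=13: (0.379/0.508) × 3 = 2.2382
Sum = 21.0000 + 2.2382 = 23.2382

23.24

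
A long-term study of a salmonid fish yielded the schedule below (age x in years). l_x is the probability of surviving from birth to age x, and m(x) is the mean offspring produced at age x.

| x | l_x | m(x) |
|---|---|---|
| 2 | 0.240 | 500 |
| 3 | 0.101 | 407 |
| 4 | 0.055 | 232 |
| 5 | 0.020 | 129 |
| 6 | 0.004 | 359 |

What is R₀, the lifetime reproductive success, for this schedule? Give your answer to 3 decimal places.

177.883

R₀ = Σ l_x m(x):
  age 2: 0.240 × 500 = 120.0000
  age 3: 0.101 × 407 = 41.1070
  age 4: 0.055 × 232 = 12.7600
  age 5: 0.020 × 129 = 2.5800
  age 6: 0.004 × 359 = 1.4360
R₀ = 120.0000 + 41.1070 + 12.7600 + 2.5800 + 1.4360 = 177.8830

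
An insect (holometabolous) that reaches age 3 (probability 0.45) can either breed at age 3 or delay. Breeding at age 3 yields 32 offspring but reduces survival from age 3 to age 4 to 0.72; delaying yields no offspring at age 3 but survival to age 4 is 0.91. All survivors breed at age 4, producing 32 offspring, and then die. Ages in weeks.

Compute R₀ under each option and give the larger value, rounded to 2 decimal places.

breed at age 3: R₀ = 0.45 × (32 + 0.72 × 32) = 0.45 × 55.0400 = 24.7680
delay to age 4: R₀ = 0.45 × (0.91 × 32) = 0.45 × 29.1200 = 13.1040
Higher: breed at age 3 (24.7680).

24.77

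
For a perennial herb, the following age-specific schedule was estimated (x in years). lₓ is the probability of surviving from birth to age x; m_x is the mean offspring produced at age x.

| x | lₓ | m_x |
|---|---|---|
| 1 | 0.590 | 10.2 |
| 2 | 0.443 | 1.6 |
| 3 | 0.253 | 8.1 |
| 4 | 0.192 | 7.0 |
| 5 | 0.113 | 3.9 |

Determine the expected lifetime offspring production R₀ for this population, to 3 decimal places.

10.561

R₀ = Σ lₓ m_x:
  age 1: 0.590 × 10.2 = 6.0180
  age 2: 0.443 × 1.6 = 0.7088
  age 3: 0.253 × 8.1 = 2.0493
  age 4: 0.192 × 7.0 = 1.3440
  age 5: 0.113 × 3.9 = 0.4407
R₀ = 6.0180 + 0.7088 + 2.0493 + 1.3440 + 0.4407 = 10.5608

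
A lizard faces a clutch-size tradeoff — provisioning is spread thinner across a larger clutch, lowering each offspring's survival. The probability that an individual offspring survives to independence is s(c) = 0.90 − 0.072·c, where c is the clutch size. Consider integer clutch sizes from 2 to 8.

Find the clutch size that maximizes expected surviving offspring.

Expected surviving offspring = c × s(c):
  c=2: 2 × 0.756 = 1.512
  c=3: 3 × 0.684 = 2.052
  c=4: 4 × 0.612 = 2.448
  c=5: 5 × 0.540 = 2.700
  c=6: 6 × 0.468 = 2.808
  c=7: 7 × 0.396 = 2.772
  c=8: 8 × 0.324 = 2.592
Maximum at c = 6 (2.808 surviving offspring).

6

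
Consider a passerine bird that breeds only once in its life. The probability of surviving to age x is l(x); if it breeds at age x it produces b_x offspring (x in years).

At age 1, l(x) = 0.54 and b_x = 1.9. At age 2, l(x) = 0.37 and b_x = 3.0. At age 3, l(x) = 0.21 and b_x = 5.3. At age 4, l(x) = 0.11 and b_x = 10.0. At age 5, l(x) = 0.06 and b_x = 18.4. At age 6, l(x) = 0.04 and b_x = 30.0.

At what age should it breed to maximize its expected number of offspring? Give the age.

6

Expected offspring if breeding at age x = l(x) × b_x:
  age 1: 0.54 × 1.9 = 1.026
  age 2: 0.37 × 3.0 = 1.110
  age 3: 0.21 × 5.3 = 1.113
  age 4: 0.11 × 10.0 = 1.100
  age 5: 0.06 × 18.4 = 1.104
  age 6: 0.04 × 30.0 = 1.200
Maximum at age 6 (1.200).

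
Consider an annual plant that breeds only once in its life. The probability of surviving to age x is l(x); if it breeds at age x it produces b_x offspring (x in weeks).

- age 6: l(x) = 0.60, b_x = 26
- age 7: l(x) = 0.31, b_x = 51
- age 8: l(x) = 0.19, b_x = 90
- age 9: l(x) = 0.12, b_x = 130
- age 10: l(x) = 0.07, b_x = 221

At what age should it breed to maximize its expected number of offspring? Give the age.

Expected offspring if breeding at age x = l(x) × b_x:
  age 6: 0.60 × 26 = 15.600
  age 7: 0.31 × 51 = 15.810
  age 8: 0.19 × 90 = 17.100
  age 9: 0.12 × 130 = 15.600
  age 10: 0.07 × 221 = 15.470
Maximum at age 8 (17.100).

8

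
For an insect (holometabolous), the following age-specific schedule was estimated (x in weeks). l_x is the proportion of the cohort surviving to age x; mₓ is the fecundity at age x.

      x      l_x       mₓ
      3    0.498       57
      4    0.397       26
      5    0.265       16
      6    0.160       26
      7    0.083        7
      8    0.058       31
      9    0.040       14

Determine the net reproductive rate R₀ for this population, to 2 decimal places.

R₀ = Σ l_x mₓ:
  age 3: 0.498 × 57 = 28.3860
  age 4: 0.397 × 26 = 10.3220
  age 5: 0.265 × 16 = 4.2400
  age 6: 0.160 × 26 = 4.1600
  age 7: 0.083 × 7 = 0.5810
  age 8: 0.058 × 31 = 1.7980
  age 9: 0.040 × 14 = 0.5600
R₀ = 28.3860 + 10.3220 + 4.2400 + 4.1600 + 0.5810 + 1.7980 + 0.5600 = 50.0470

50.05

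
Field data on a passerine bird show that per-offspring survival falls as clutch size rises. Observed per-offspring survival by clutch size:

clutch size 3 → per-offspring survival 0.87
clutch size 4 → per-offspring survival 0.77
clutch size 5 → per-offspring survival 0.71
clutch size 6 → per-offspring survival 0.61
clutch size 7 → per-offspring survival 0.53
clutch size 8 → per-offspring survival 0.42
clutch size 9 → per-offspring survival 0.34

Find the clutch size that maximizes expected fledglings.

Expected fledglings = c × s(c):
  c=3: 3 × 0.87 = 2.610
  c=4: 4 × 0.77 = 3.080
  c=5: 5 × 0.71 = 3.550
  c=6: 6 × 0.61 = 3.660
  c=7: 7 × 0.53 = 3.710
  c=8: 8 × 0.42 = 3.360
  c=9: 9 × 0.34 = 3.060
Maximum at c = 7 (3.710 fledglings).

7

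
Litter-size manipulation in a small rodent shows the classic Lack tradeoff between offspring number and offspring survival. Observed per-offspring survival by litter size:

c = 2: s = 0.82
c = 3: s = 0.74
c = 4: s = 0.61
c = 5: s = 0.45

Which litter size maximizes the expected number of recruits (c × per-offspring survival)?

Expected recruits = c × s(c):
  c=2: 2 × 0.82 = 1.640
  c=3: 3 × 0.74 = 2.220
  c=4: 4 × 0.61 = 2.440
  c=5: 5 × 0.45 = 2.250
Maximum at c = 4 (2.440 recruits).

4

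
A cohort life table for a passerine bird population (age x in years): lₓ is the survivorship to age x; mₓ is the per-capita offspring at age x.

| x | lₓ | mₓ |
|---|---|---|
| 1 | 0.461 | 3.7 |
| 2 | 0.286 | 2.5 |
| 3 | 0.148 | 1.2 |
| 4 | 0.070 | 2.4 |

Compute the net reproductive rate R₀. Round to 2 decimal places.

R₀ = Σ lₓ mₓ:
  age 1: 0.461 × 3.7 = 1.7057
  age 2: 0.286 × 2.5 = 0.7150
  age 3: 0.148 × 1.2 = 0.1776
  age 4: 0.070 × 2.4 = 0.1680
R₀ = 1.7057 + 0.7150 + 0.1776 + 0.1680 = 2.7663

2.77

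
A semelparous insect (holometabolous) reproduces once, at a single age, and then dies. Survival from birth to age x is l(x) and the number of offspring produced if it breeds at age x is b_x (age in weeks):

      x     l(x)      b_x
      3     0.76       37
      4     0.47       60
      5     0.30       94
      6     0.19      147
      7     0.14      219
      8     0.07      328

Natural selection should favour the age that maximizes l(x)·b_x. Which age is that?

7

Expected offspring if breeding at age x = l(x) × b_x:
  age 3: 0.76 × 37 = 28.120
  age 4: 0.47 × 60 = 28.200
  age 5: 0.30 × 94 = 28.200
  age 6: 0.19 × 147 = 27.930
  age 7: 0.14 × 219 = 30.660
  age 8: 0.07 × 328 = 22.960
Maximum at age 7 (30.660).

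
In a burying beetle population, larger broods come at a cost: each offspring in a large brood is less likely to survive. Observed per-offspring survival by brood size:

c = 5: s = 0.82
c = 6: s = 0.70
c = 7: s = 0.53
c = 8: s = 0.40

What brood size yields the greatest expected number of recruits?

6

Expected recruits = c × s(c):
  c=5: 5 × 0.82 = 4.100
  c=6: 6 × 0.70 = 4.200
  c=7: 7 × 0.53 = 3.710
  c=8: 8 × 0.40 = 3.200
Maximum at c = 6 (4.200 recruits).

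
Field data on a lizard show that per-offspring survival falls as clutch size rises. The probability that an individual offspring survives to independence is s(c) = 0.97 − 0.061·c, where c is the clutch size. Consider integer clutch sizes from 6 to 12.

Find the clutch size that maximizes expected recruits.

Expected recruits = c × s(c):
  c=6: 6 × 0.604 = 3.624
  c=7: 7 × 0.543 = 3.801
  c=8: 8 × 0.482 = 3.856
  c=9: 9 × 0.421 = 3.789
  c=10: 10 × 0.360 = 3.600
  c=11: 11 × 0.299 = 3.289
  c=12: 12 × 0.238 = 2.856
Maximum at c = 8 (3.856 recruits).

8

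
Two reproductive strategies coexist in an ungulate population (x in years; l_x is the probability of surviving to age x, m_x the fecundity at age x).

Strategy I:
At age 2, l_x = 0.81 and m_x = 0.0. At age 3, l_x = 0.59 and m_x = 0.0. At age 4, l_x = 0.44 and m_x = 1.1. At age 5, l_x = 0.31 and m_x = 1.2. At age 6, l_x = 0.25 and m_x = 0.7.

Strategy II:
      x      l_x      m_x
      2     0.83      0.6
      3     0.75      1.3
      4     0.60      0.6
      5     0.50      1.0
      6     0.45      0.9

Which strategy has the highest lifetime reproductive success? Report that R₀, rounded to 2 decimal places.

Strategy I: R₀ = 0.81×0.0 + 0.59×0.0 + 0.44×1.1 + 0.31×1.2 + 0.25×0.7 = 1.0310
Strategy II: R₀ = 0.83×0.6 + 0.75×1.3 + 0.60×0.6 + 0.50×1.0 + 0.45×0.9 = 2.7380
Highest R₀: strategy II with 2.7380.

2.74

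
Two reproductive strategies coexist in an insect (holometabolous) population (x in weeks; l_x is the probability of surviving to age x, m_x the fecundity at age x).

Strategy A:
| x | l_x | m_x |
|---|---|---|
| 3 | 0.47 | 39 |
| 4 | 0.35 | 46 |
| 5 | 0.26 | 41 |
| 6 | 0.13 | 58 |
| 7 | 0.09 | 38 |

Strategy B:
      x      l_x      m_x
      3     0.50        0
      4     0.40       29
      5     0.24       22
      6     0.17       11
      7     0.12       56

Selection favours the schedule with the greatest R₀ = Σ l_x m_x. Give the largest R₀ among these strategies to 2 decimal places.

56.05

Strategy A: R₀ = 0.47×39 + 0.35×46 + 0.26×41 + 0.13×58 + 0.09×38 = 56.0500
Strategy B: R₀ = 0.50×0 + 0.40×29 + 0.24×22 + 0.17×11 + 0.12×56 = 25.4700
Highest R₀: strategy A with 56.0500.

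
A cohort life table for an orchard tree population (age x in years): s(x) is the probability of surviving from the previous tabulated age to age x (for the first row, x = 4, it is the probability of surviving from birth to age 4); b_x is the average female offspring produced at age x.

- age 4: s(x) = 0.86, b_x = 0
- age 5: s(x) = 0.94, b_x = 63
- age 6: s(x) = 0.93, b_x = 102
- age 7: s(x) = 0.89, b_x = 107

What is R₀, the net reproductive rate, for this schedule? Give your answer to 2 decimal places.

Survivorship from birth: l_x = s_4·s_5·…·s_x.
  l_4 = 0.86000
  l_5 = 0.80840
  l_6 = 0.75181
  l_7 = 0.66911
R₀ = Σ l_x b_x:
  age 4: 0.86000 × 0 = 0.0000
  age 5: 0.80840 × 63 = 50.9292
  age 6: 0.75181 × 102 = 76.6846
  age 7: 0.66911 × 107 = 71.5948
R₀ = 0.0000 + 50.9292 + 76.6846 + 71.5948 = 199.2086

199.21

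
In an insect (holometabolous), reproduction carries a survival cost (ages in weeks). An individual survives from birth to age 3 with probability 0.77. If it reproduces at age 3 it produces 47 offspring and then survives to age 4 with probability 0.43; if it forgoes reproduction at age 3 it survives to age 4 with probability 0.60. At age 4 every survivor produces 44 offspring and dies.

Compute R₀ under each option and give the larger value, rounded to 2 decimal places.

breed at age 3: R₀ = 0.77 × (47 + 0.43 × 44) = 0.77 × 65.9200 = 50.7584
delay to age 4: R₀ = 0.77 × (0.60 × 44) = 0.77 × 26.4000 = 20.3280
Higher: breed at age 3 (50.7584).

50.76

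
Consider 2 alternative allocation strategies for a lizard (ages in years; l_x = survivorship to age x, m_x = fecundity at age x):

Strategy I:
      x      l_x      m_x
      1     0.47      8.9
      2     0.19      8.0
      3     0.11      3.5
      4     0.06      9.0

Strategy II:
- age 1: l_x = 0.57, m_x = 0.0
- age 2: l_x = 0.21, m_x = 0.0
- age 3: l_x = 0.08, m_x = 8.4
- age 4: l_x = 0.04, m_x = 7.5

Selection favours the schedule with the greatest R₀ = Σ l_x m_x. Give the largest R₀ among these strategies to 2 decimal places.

6.63

Strategy I: R₀ = 0.47×8.9 + 0.19×8.0 + 0.11×3.5 + 0.06×9.0 = 6.6280
Strategy II: R₀ = 0.57×0.0 + 0.21×0.0 + 0.08×8.4 + 0.04×7.5 = 0.9720
Highest R₀: strategy I with 6.6280.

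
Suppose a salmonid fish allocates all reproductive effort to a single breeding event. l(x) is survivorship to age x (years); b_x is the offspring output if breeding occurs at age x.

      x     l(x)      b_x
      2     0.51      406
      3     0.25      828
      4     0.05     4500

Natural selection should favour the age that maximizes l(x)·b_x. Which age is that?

Expected offspring if breeding at age x = l(x) × b_x:
  age 2: 0.51 × 406 = 207.060
  age 3: 0.25 × 828 = 207.000
  age 4: 0.05 × 4500 = 225.000
Maximum at age 4 (225.000).

4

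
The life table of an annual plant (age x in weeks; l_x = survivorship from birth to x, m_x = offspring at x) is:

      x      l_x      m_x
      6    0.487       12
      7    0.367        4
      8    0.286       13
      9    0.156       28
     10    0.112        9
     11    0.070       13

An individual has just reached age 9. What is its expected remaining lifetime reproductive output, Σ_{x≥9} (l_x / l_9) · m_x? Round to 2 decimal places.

l_9 = 0.156. Conditional survival from age 9 to x is l_x / l_9.
  x=9: (0.156/0.156) × 28 = 28.0000
  x=10: (0.112/0.156) × 9 = 6.4615
  x=11: (0.070/0.156) × 13 = 5.8333
Sum = 28.0000 + 6.4615 + 5.8333 = 40.2949

40.29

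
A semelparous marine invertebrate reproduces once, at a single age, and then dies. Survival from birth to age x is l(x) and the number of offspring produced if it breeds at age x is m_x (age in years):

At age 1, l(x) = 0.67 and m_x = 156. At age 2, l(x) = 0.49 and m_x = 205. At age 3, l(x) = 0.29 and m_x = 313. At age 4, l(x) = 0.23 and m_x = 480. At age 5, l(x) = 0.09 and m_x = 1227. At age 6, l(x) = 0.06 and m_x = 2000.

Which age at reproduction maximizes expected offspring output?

Expected offspring if breeding at age x = l(x) × m_x:
  age 1: 0.67 × 156 = 104.520
  age 2: 0.49 × 205 = 100.450
  age 3: 0.29 × 313 = 90.770
  age 4: 0.23 × 480 = 110.400
  age 5: 0.09 × 1227 = 110.430
  age 6: 0.06 × 2000 = 120.000
Maximum at age 6 (120.000).

6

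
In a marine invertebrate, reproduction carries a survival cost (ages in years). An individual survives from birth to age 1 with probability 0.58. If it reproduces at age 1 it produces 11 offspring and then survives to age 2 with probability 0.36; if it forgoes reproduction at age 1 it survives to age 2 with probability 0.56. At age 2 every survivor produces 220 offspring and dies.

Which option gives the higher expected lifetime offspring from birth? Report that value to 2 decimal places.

71.46

breed at age 1: R₀ = 0.58 × (11 + 0.36 × 220) = 0.58 × 90.2000 = 52.3160
delay to age 2: R₀ = 0.58 × (0.56 × 220) = 0.58 × 123.2000 = 71.4560
Higher: delay to age 2 (71.4560).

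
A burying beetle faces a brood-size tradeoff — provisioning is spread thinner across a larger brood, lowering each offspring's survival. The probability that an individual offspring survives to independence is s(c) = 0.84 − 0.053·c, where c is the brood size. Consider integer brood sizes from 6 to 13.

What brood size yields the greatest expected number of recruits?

Expected recruits = c × s(c):
  c=6: 6 × 0.522 = 3.132
  c=7: 7 × 0.469 = 3.283
  c=8: 8 × 0.416 = 3.328
  c=9: 9 × 0.363 = 3.267
  c=10: 10 × 0.310 = 3.100
  c=11: 11 × 0.257 = 2.827
  c=12: 12 × 0.204 = 2.448
  c=13: 13 × 0.151 = 1.963
Maximum at c = 8 (3.328 recruits).

8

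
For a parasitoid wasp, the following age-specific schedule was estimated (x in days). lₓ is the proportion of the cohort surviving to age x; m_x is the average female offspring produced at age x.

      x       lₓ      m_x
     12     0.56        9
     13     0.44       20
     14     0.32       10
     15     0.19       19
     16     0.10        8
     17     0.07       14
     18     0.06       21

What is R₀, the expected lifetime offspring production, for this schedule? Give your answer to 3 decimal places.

23.690

R₀ = Σ lₓ m_x:
  age 12: 0.56 × 9 = 5.0400
  age 13: 0.44 × 20 = 8.8000
  age 14: 0.32 × 10 = 3.2000
  age 15: 0.19 × 19 = 3.6100
  age 16: 0.10 × 8 = 0.8000
  age 17: 0.07 × 14 = 0.9800
  age 18: 0.06 × 21 = 1.2600
R₀ = 5.0400 + 8.8000 + 3.2000 + 3.6100 + 0.8000 + 0.9800 + 1.2600 = 23.6900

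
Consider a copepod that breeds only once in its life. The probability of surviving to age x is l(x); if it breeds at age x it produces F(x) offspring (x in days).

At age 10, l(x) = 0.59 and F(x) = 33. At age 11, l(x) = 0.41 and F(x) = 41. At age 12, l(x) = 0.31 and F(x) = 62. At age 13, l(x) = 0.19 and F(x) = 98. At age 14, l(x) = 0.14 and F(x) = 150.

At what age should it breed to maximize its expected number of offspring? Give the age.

14

Expected offspring if breeding at age x = l(x) × F(x):
  age 10: 0.59 × 33 = 19.470
  age 11: 0.41 × 41 = 16.810
  age 12: 0.31 × 62 = 19.220
  age 13: 0.19 × 98 = 18.620
  age 14: 0.14 × 150 = 21.000
Maximum at age 14 (21.000).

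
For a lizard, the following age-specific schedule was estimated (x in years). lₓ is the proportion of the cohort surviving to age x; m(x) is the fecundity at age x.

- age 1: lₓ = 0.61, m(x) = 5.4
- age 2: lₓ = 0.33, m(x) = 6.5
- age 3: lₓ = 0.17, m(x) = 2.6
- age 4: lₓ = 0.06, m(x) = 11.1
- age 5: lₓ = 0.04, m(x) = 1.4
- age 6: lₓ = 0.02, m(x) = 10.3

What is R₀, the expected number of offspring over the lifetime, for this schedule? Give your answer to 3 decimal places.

R₀ = Σ lₓ m(x):
  age 1: 0.61 × 5.4 = 3.2940
  age 2: 0.33 × 6.5 = 2.1450
  age 3: 0.17 × 2.6 = 0.4420
  age 4: 0.06 × 11.1 = 0.6660
  age 5: 0.04 × 1.4 = 0.0560
  age 6: 0.02 × 10.3 = 0.2060
R₀ = 3.2940 + 2.1450 + 0.4420 + 0.6660 + 0.0560 + 0.2060 = 6.8090

6.809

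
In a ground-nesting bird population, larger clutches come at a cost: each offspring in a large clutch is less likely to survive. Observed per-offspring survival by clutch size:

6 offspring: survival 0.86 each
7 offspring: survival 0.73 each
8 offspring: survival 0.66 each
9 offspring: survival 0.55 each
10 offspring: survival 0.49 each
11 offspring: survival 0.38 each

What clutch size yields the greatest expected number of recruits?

Expected recruits = c × s(c):
  c=6: 6 × 0.86 = 5.160
  c=7: 7 × 0.73 = 5.110
  c=8: 8 × 0.66 = 5.280
  c=9: 9 × 0.55 = 4.950
  c=10: 10 × 0.49 = 4.900
  c=11: 11 × 0.38 = 4.180
Maximum at c = 8 (5.280 recruits).

8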